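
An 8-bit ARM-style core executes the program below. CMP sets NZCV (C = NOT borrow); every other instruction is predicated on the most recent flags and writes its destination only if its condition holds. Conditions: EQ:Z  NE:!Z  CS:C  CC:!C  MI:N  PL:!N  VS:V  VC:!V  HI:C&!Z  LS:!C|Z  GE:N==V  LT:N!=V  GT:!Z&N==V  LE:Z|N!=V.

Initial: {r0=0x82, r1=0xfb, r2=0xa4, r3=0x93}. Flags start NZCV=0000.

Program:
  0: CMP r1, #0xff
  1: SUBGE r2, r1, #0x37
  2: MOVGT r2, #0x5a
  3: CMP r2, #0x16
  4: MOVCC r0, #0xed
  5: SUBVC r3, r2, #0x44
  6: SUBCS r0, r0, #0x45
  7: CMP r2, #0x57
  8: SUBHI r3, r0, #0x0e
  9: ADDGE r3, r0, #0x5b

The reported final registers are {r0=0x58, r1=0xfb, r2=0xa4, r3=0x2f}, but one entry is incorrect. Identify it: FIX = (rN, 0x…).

[0] flags=1000 → (cmp)
[1] flags=1000 GE?F → skip
[2] flags=1000 GT?F → skip
[3] flags=1010 → (cmp)
[4] flags=1010 CC?F → skip
[5] flags=1010 VC?T → r3=0x60
[6] flags=1010 CS?T → r0=0x3d
[7] flags=0011 → (cmp)
[8] flags=0011 HI?T → r3=0x2f
[9] flags=0011 GE?F → skip

FIX = (r0, 0x3d)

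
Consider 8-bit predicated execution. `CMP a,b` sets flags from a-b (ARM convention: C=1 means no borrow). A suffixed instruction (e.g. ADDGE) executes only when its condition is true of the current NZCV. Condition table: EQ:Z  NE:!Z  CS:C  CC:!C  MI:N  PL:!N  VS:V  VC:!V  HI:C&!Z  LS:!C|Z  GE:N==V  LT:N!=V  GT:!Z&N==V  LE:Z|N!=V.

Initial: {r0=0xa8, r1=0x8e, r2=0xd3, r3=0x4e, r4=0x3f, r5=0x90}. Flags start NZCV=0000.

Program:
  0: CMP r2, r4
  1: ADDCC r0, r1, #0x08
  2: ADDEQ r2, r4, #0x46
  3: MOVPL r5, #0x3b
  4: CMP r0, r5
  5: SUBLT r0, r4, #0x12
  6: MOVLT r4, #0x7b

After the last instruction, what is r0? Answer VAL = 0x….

VAL = 0xa8

[0] flags=1010 → (cmp)
[1] flags=1010 CC?F → skip
[2] flags=1010 EQ?F → skip
[3] flags=1010 PL?F → skip
[4] flags=0010 → (cmp)
[5] flags=0010 LT?F → skip
[6] flags=0010 LT?F → skip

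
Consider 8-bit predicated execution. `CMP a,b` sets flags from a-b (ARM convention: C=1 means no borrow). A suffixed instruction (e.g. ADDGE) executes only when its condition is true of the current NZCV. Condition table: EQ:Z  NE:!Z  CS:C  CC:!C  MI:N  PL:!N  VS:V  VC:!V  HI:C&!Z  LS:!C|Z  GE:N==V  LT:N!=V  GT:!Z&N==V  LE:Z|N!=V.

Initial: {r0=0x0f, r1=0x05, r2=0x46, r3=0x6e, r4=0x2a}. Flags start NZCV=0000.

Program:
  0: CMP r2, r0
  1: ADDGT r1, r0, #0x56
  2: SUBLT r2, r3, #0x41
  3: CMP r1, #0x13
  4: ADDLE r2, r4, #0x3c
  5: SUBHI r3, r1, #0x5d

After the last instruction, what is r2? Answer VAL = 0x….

0: ✓ CMP  NZCV=0010
1: ✓ ADDGT  r1←0x65
2: · SUBLT
3: ✓ CMP  NZCV=0010
4: · ADDLE
5: ✓ SUBHI  r3←0x08

VAL = 0x46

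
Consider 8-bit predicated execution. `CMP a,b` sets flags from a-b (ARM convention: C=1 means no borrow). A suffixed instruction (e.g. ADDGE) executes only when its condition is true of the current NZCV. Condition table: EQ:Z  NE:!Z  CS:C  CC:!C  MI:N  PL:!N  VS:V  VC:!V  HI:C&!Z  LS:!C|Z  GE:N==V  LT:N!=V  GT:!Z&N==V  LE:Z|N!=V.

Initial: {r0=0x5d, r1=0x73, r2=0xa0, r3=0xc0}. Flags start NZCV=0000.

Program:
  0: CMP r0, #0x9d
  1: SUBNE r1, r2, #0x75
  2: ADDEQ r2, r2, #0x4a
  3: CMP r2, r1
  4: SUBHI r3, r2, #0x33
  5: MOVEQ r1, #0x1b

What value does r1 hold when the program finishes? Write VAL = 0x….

VAL = 0x2b

[0] flags=1001 → (cmp)
[1] flags=1001 NE?T → r1=0x2b
[2] flags=1001 EQ?F → skip
[3] flags=0011 → (cmp)
[4] flags=0011 HI?T → r3=0x6d
[5] flags=0011 EQ?F → skip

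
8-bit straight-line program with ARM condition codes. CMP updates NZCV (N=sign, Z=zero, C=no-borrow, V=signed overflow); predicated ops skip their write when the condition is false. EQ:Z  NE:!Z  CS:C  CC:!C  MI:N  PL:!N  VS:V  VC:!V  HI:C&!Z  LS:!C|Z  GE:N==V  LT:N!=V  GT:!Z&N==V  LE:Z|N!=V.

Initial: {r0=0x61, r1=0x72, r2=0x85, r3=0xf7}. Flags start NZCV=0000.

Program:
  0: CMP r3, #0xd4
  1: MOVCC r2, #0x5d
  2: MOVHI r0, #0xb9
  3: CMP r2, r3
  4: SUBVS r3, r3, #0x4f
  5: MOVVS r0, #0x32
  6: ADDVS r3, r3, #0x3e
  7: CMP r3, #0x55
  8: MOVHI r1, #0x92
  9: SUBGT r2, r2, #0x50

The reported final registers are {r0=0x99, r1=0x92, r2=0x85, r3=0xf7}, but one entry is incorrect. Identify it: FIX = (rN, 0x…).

0: ✓ CMP  NZCV=0010
1: · MOVCC
2: ✓ MOVHI  r0←0xb9
3: ✓ CMP  NZCV=1000
4: · SUBVS
5: · MOVVS
6: · ADDVS
7: ✓ CMP  NZCV=1010
8: ✓ MOVHI  r1←0x92
9: · SUBGT

FIX = (r0, 0xb9)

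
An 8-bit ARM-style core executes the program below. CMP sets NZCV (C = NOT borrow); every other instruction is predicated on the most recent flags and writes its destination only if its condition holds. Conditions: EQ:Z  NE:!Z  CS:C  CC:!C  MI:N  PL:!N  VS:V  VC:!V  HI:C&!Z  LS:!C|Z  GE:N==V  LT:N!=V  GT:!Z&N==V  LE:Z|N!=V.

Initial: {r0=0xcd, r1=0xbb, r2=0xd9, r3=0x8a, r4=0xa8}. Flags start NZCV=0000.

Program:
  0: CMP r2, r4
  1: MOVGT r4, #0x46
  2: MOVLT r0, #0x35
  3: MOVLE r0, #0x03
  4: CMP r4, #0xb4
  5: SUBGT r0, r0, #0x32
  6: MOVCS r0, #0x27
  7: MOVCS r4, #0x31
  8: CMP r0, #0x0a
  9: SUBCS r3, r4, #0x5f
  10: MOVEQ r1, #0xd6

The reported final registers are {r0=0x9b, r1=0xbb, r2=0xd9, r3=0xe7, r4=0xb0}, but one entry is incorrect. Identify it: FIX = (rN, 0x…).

FIX = (r4, 0x46)

[0] flags=0010 → (cmp)
[1] flags=0010 GT?T → r4=0x46
[2] flags=0010 LT?F → skip
[3] flags=0010 LE?F → skip
[4] flags=1001 → (cmp)
[5] flags=1001 GT?T → r0=0x9b
[6] flags=1001 CS?F → skip
[7] flags=1001 CS?F → skip
[8] flags=1010 → (cmp)
[9] flags=1010 CS?T → r3=0xe7
[10] flags=1010 EQ?F → skip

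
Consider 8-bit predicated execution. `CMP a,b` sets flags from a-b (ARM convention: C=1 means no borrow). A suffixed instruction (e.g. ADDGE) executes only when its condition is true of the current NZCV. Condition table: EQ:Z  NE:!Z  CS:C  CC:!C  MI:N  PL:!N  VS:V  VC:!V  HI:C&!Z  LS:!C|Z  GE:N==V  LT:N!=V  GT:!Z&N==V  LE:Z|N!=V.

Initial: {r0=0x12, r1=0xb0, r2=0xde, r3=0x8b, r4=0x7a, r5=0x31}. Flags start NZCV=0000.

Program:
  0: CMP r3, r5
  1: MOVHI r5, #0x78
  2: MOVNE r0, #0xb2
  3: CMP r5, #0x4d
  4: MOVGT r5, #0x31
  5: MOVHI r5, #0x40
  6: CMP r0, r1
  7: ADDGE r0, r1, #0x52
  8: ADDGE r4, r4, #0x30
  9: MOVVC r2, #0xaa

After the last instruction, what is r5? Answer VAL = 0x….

0: ✓ CMP  NZCV=0011
1: ✓ MOVHI  r5←0x78
2: ✓ MOVNE  r0←0xb2
3: ✓ CMP  NZCV=0010
4: ✓ MOVGT  r5←0x31
5: ✓ MOVHI  r5←0x40
6: ✓ CMP  NZCV=0010
7: ✓ ADDGE  r0←0x02
8: ✓ ADDGE  r4←0xaa
9: ✓ MOVVC  r2←0xaa

VAL = 0x40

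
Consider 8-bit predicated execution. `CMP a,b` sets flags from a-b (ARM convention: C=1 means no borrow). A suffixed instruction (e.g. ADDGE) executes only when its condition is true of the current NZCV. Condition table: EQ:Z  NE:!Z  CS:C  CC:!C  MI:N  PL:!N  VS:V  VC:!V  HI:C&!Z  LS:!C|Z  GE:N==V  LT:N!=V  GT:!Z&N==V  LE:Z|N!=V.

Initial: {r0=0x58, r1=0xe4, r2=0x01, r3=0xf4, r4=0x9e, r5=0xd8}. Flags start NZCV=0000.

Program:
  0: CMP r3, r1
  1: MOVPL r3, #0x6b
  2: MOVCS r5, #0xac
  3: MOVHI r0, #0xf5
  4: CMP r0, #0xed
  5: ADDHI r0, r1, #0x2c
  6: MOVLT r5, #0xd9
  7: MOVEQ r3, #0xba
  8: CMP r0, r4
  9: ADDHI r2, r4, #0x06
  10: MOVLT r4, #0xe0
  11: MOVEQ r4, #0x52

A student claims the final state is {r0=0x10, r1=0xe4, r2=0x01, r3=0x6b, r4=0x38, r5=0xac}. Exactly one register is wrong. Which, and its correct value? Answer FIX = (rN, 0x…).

FIX = (r4, 0x9e)

[0] flags=0010 → (cmp)
[1] flags=0010 PL?T → r3=0x6b
[2] flags=0010 CS?T → r5=0xac
[3] flags=0010 HI?T → r0=0xf5
[4] flags=0010 → (cmp)
[5] flags=0010 HI?T → r0=0x10
[6] flags=0010 LT?F → skip
[7] flags=0010 EQ?F → skip
[8] flags=0000 → (cmp)
[9] flags=0000 HI?F → skip
[10] flags=0000 LT?F → skip
[11] flags=0000 EQ?F → skip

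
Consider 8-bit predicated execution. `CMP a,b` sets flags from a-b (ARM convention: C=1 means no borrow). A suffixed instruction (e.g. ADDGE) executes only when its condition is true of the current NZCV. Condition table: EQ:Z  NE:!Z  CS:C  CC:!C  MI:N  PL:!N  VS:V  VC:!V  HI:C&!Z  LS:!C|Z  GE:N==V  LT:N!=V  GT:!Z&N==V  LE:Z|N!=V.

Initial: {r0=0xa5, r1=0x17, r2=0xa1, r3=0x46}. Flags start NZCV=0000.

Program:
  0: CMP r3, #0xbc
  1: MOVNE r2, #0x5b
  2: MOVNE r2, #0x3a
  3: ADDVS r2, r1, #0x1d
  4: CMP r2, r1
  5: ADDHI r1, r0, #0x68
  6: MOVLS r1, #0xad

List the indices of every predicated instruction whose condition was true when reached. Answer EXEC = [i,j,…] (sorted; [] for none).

EXEC = [1,2,3,5]

0: ✓ CMP  NZCV=1001
1: ✓ MOVNE  r2←0x5b
2: ✓ MOVNE  r2←0x3a
3: ✓ ADDVS  r2←0x34
4: ✓ CMP  NZCV=0010
5: ✓ ADDHI  r1←0x0d
6: · MOVLS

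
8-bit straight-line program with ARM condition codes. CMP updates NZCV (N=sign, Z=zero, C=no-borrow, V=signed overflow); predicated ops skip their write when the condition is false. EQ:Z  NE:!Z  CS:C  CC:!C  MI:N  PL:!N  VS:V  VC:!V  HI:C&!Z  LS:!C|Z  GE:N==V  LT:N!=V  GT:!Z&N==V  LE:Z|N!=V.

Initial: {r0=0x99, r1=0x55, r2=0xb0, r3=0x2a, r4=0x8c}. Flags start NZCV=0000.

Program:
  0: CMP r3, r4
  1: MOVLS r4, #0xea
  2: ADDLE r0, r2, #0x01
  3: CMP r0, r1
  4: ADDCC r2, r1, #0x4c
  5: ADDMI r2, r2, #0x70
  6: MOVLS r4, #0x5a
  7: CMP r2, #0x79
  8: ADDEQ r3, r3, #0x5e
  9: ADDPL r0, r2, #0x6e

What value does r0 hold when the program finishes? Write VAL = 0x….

VAL = 0x1e

0: ✓ CMP  NZCV=1001
1: ✓ MOVLS  r4←0xea
2: · ADDLE
3: ✓ CMP  NZCV=0011
4: · ADDCC
5: · ADDMI
6: · MOVLS
7: ✓ CMP  NZCV=0011
8: · ADDEQ
9: ✓ ADDPL  r0←0x1e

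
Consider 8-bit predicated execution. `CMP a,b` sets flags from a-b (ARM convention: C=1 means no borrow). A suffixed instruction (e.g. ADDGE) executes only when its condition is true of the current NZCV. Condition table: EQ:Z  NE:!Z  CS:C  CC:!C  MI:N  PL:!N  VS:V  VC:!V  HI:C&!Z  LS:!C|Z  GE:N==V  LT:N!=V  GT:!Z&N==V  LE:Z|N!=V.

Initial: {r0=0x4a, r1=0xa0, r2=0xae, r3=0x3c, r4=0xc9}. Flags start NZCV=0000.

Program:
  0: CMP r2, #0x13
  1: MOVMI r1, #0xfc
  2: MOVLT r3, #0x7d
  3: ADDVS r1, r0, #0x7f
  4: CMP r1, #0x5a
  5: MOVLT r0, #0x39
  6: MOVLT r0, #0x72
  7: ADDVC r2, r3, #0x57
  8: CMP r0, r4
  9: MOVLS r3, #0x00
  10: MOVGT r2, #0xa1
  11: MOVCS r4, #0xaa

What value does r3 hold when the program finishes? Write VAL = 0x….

VAL = 0x00

[0] flags=1010 → (cmp)
[1] flags=1010 MI?T → r1=0xfc
[2] flags=1010 LT?T → r3=0x7d
[3] flags=1010 VS?F → skip
[4] flags=1010 → (cmp)
[5] flags=1010 LT?T → r0=0x39
[6] flags=1010 LT?T → r0=0x72
[7] flags=1010 VC?T → r2=0xd4
[8] flags=1001 → (cmp)
[9] flags=1001 LS?T → r3=0x00
[10] flags=1001 GT?T → r2=0xa1
[11] flags=1001 CS?F → skip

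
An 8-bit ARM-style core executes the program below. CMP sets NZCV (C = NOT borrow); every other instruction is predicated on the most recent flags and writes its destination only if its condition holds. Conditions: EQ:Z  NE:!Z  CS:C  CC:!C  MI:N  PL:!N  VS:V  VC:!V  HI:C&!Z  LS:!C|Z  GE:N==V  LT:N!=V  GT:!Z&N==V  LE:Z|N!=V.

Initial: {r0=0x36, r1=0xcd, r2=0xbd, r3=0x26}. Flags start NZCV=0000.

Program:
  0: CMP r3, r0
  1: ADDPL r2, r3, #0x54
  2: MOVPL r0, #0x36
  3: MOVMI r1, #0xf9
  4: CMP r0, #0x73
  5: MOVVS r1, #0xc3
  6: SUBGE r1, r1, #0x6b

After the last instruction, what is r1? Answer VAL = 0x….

0: ✓ CMP  NZCV=1000
1: · ADDPL
2: · MOVPL
3: ✓ MOVMI  r1←0xf9
4: ✓ CMP  NZCV=1000
5: · MOVVS
6: · SUBGE

VAL = 0xf9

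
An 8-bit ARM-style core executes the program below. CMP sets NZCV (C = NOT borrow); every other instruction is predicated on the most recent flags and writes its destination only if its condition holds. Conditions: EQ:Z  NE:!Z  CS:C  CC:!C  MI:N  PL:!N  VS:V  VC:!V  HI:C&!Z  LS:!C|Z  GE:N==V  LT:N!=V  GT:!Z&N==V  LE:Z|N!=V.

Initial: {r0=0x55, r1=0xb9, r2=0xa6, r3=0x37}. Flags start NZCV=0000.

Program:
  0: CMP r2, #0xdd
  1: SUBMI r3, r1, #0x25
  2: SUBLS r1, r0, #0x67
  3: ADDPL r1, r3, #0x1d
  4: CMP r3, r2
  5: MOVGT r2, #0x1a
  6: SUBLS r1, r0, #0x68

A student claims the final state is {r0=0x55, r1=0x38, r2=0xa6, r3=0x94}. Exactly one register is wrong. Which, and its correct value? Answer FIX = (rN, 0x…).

FIX = (r1, 0xed)

[0] flags=1000 → (cmp)
[1] flags=1000 MI?T → r3=0x94
[2] flags=1000 LS?T → r1=0xee
[3] flags=1000 PL?F → skip
[4] flags=1000 → (cmp)
[5] flags=1000 GT?F → skip
[6] flags=1000 LS?T → r1=0xed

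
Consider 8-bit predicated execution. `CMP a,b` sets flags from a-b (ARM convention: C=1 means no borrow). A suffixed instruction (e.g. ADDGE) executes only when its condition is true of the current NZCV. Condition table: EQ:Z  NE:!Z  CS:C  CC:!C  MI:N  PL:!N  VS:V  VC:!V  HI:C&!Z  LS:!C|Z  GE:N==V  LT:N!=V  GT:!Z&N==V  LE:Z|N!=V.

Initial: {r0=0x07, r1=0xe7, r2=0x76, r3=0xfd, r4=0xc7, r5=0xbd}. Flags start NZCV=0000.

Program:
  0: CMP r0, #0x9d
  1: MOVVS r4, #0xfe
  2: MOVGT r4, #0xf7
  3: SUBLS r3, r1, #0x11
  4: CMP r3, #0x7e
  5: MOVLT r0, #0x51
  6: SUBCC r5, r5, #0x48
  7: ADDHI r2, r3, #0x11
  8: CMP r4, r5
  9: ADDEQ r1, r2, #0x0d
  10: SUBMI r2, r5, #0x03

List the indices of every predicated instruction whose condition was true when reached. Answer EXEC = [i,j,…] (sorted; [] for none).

0: ✓ CMP  NZCV=0000
1: · MOVVS
2: ✓ MOVGT  r4←0xf7
3: ✓ SUBLS  r3←0xd6
4: ✓ CMP  NZCV=0011
5: ✓ MOVLT  r0←0x51
6: · SUBCC
7: ✓ ADDHI  r2←0xe7
8: ✓ CMP  NZCV=0010
9: · ADDEQ
10: · SUBMI

EXEC = [2,3,5,7]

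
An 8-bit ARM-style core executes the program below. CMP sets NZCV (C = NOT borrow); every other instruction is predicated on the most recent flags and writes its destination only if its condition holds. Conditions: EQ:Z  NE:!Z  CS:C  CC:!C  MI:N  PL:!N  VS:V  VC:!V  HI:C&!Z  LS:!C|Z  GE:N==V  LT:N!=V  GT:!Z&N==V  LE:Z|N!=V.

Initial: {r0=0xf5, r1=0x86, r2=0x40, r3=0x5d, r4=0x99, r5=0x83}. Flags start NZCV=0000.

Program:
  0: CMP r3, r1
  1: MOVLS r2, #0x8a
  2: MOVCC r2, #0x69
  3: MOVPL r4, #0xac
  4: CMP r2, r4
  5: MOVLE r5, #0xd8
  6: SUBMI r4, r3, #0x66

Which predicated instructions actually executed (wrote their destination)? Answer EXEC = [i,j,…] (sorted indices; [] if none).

EXEC = [1,2,6]

0: ✓ CMP  NZCV=1001
1: ✓ MOVLS  r2←0x8a
2: ✓ MOVCC  r2←0x69
3: · MOVPL
4: ✓ CMP  NZCV=1001
5: · MOVLE
6: ✓ SUBMI  r4←0xf7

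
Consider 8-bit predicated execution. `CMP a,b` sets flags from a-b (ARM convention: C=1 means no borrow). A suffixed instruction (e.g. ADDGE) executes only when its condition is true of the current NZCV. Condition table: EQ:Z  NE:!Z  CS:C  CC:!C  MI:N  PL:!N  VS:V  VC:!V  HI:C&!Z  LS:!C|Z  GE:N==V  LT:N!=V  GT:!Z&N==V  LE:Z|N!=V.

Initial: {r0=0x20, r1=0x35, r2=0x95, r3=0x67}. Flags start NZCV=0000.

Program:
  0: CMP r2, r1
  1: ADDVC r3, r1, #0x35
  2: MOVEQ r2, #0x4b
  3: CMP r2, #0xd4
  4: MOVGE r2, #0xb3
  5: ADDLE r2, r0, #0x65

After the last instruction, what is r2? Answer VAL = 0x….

VAL = 0x85

[0] flags=0011 → (cmp)
[1] flags=0011 VC?F → skip
[2] flags=0011 EQ?F → skip
[3] flags=1000 → (cmp)
[4] flags=1000 GE?F → skip
[5] flags=1000 LE?T → r2=0x85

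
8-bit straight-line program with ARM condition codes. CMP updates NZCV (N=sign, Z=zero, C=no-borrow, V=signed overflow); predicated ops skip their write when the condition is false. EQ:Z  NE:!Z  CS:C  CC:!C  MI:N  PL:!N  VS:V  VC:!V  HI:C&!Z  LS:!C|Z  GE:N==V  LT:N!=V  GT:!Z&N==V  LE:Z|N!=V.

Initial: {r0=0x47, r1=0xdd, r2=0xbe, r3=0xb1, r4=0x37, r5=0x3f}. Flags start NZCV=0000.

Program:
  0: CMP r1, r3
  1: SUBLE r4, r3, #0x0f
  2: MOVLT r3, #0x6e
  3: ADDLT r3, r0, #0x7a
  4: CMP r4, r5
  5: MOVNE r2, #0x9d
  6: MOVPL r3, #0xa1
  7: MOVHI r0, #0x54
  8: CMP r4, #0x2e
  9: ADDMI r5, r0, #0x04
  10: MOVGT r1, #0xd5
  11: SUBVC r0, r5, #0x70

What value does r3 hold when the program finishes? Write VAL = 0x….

0: ✓ CMP  NZCV=0010
1: · SUBLE
2: · MOVLT
3: · ADDLT
4: ✓ CMP  NZCV=1000
5: ✓ MOVNE  r2←0x9d
6: · MOVPL
7: · MOVHI
8: ✓ CMP  NZCV=0010
9: · ADDMI
10: ✓ MOVGT  r1←0xd5
11: ✓ SUBVC  r0←0xcf

VAL = 0xb1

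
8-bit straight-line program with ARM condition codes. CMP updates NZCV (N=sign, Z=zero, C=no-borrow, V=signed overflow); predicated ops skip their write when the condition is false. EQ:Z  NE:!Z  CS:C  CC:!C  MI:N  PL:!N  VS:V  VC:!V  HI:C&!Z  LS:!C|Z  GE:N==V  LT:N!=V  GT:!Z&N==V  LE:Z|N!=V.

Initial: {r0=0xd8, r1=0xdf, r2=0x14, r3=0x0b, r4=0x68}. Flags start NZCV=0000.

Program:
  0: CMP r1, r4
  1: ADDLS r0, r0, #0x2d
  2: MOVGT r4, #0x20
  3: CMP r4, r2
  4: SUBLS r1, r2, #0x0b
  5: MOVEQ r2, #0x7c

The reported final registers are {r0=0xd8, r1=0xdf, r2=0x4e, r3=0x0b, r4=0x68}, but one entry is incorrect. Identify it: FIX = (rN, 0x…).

FIX = (r2, 0x14)

[0] flags=0011 → (cmp)
[1] flags=0011 LS?F → skip
[2] flags=0011 GT?F → skip
[3] flags=0010 → (cmp)
[4] flags=0010 LS?F → skip
[5] flags=0010 EQ?F → skip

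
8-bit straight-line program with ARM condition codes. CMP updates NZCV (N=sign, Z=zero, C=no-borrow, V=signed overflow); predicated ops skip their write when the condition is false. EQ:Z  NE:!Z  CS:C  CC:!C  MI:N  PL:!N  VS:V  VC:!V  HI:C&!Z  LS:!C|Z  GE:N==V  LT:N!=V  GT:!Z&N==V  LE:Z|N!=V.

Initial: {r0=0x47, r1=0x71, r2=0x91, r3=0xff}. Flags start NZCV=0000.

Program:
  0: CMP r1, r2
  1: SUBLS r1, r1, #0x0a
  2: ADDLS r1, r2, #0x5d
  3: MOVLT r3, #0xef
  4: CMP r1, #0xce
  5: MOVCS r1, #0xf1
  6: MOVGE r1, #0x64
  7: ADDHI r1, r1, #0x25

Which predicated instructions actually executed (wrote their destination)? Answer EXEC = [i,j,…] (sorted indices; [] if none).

[0] flags=1001 → (cmp)
[1] flags=1001 LS?T → r1=0x67
[2] flags=1001 LS?T → r1=0xee
[3] flags=1001 LT?F → skip
[4] flags=0010 → (cmp)
[5] flags=0010 CS?T → r1=0xf1
[6] flags=0010 GE?T → r1=0x64
[7] flags=0010 HI?T → r1=0x89

EXEC = [1,2,5,6,7]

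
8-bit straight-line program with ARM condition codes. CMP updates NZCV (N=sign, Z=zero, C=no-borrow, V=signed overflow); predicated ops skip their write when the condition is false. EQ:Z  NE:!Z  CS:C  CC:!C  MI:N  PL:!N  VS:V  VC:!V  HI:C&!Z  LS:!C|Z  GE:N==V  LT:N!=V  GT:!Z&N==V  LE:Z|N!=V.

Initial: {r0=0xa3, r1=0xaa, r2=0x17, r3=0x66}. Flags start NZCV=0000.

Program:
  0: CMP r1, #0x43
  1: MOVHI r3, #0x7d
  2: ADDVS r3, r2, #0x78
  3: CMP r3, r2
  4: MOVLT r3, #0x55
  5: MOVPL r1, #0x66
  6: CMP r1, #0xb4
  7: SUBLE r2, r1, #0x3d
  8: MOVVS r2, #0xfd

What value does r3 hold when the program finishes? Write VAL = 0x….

VAL = 0x55

0: ✓ CMP  NZCV=0011
1: ✓ MOVHI  r3←0x7d
2: ✓ ADDVS  r3←0x8f
3: ✓ CMP  NZCV=0011
4: ✓ MOVLT  r3←0x55
5: ✓ MOVPL  r1←0x66
6: ✓ CMP  NZCV=1001
7: · SUBLE
8: ✓ MOVVS  r2←0xfd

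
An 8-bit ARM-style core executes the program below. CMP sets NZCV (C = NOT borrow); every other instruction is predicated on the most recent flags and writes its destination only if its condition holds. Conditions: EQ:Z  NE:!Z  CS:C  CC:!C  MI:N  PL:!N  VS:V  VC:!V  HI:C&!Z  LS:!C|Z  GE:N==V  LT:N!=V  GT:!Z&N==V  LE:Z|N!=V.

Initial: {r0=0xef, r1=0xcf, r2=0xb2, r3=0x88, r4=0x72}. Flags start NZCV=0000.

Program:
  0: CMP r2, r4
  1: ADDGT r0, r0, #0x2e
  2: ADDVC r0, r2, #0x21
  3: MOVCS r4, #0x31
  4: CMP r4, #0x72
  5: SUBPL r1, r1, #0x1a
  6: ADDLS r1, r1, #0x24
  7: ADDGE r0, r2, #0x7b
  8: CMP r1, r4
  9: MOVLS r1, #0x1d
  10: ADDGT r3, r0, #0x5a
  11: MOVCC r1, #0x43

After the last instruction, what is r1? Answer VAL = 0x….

VAL = 0xf3

0: ✓ CMP  NZCV=0011
1: · ADDGT
2: · ADDVC
3: ✓ MOVCS  r4←0x31
4: ✓ CMP  NZCV=1000
5: · SUBPL
6: ✓ ADDLS  r1←0xf3
7: · ADDGE
8: ✓ CMP  NZCV=1010
9: · MOVLS
10: · ADDGT
11: · MOVCC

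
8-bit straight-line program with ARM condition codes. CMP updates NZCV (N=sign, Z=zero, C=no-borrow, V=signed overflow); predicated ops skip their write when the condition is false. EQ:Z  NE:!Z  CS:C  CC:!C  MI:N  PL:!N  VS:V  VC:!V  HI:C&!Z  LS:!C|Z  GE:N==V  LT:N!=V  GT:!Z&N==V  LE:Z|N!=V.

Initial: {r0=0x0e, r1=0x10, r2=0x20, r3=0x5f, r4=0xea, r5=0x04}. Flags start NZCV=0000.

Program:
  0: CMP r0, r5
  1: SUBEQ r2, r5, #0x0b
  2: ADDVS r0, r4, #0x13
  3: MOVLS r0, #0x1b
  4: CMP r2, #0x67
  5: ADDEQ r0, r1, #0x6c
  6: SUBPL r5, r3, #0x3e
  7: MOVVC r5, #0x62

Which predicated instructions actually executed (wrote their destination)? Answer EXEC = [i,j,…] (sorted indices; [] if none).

0: ✓ CMP  NZCV=0010
1: · SUBEQ
2: · ADDVS
3: · MOVLS
4: ✓ CMP  NZCV=1000
5: · ADDEQ
6: · SUBPL
7: ✓ MOVVC  r5←0x62

EXEC = [7]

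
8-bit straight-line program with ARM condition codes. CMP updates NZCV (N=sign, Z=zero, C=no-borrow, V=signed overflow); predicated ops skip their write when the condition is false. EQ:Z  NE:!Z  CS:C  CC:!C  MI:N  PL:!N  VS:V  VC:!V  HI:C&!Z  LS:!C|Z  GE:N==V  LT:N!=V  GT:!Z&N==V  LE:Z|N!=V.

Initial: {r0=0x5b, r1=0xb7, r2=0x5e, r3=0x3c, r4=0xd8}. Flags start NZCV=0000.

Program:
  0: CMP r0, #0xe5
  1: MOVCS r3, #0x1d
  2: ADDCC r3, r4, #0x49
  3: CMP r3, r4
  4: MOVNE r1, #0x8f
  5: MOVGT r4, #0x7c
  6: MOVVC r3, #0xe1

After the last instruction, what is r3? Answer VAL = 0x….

VAL = 0xe1

[0] flags=0000 → (cmp)
[1] flags=0000 CS?F → skip
[2] flags=0000 CC?T → r3=0x21
[3] flags=0000 → (cmp)
[4] flags=0000 NE?T → r1=0x8f
[5] flags=0000 GT?T → r4=0x7c
[6] flags=0000 VC?T → r3=0xe1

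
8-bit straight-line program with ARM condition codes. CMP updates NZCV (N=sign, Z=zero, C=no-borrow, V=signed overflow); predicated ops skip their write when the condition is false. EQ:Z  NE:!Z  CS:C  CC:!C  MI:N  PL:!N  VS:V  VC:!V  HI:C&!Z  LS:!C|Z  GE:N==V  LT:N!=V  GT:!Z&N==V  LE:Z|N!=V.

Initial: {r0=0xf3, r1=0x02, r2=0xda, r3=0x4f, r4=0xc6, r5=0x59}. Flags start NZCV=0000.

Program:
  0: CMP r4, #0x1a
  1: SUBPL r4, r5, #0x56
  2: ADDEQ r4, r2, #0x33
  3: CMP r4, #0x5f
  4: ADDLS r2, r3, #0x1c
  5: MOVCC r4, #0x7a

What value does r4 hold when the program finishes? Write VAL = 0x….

VAL = 0xc6

[0] flags=1010 → (cmp)
[1] flags=1010 PL?F → skip
[2] flags=1010 EQ?F → skip
[3] flags=0011 → (cmp)
[4] flags=0011 LS?F → skip
[5] flags=0011 CC?F → skip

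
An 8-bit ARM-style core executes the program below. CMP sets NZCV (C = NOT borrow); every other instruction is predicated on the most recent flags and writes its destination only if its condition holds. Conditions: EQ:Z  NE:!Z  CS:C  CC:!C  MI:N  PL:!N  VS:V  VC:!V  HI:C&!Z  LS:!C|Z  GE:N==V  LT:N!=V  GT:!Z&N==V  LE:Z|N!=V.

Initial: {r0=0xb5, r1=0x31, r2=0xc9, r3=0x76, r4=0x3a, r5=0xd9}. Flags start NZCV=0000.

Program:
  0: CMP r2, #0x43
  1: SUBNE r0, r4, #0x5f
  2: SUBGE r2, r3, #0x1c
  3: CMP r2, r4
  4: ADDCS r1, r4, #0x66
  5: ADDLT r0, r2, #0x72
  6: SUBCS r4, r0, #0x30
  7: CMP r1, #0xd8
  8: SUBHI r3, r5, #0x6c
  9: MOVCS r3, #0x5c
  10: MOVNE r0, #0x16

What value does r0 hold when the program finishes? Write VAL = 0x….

VAL = 0x16

0: ✓ CMP  NZCV=1010
1: ✓ SUBNE  r0←0xdb
2: · SUBGE
3: ✓ CMP  NZCV=1010
4: ✓ ADDCS  r1←0xa0
5: ✓ ADDLT  r0←0x3b
6: ✓ SUBCS  r4←0x0b
7: ✓ CMP  NZCV=1000
8: · SUBHI
9: · MOVCS
10: ✓ MOVNE  r0←0x16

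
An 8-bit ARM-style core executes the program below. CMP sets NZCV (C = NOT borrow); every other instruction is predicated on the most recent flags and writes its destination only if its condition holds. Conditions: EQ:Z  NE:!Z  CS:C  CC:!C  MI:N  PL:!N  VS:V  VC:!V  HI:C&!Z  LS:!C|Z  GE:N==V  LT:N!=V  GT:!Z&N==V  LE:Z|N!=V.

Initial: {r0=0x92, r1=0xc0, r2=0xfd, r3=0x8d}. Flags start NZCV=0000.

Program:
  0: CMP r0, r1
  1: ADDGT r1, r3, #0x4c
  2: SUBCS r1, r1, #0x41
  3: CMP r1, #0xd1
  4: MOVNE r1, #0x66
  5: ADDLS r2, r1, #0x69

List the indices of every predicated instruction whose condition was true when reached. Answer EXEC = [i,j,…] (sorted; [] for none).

EXEC = [4,5]

0: ✓ CMP  NZCV=1000
1: · ADDGT
2: · SUBCS
3: ✓ CMP  NZCV=1000
4: ✓ MOVNE  r1←0x66
5: ✓ ADDLS  r2←0xcf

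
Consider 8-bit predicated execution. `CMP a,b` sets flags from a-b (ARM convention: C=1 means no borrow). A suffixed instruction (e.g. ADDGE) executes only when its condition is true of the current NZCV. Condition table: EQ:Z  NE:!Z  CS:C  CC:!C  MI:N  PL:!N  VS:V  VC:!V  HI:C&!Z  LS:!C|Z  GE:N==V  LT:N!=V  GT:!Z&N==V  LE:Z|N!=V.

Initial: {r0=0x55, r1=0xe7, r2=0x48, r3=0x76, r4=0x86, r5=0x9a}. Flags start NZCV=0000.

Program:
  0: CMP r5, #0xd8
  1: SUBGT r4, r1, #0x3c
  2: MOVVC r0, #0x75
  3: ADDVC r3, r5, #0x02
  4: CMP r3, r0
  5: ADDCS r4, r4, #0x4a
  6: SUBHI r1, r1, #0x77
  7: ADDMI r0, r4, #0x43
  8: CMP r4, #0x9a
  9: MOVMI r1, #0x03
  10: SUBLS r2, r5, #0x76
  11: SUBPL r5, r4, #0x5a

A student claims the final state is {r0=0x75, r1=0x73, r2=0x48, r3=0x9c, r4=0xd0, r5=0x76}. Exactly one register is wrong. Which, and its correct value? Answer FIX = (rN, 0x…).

FIX = (r1, 0x70)

[0] flags=1000 → (cmp)
[1] flags=1000 GT?F → skip
[2] flags=1000 VC?T → r0=0x75
[3] flags=1000 VC?T → r3=0x9c
[4] flags=0011 → (cmp)
[5] flags=0011 CS?T → r4=0xd0
[6] flags=0011 HI?T → r1=0x70
[7] flags=0011 MI?F → skip
[8] flags=0010 → (cmp)
[9] flags=0010 MI?F → skip
[10] flags=0010 LS?F → skip
[11] flags=0010 PL?T → r5=0x76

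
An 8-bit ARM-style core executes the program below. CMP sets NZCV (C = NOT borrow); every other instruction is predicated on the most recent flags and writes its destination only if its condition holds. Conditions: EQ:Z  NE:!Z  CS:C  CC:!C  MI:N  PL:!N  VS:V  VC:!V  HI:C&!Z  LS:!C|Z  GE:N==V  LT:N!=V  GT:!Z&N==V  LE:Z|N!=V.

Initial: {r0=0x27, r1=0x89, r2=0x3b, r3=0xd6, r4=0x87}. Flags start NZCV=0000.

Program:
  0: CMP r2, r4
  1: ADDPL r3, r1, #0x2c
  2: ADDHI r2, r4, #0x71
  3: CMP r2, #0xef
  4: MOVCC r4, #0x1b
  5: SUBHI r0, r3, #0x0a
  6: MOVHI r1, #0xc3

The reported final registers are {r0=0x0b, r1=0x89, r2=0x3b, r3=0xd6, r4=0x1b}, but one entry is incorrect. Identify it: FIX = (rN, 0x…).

0: ✓ CMP  NZCV=1001
1: · ADDPL
2: · ADDHI
3: ✓ CMP  NZCV=0000
4: ✓ MOVCC  r4←0x1b
5: · SUBHI
6: · MOVHI

FIX = (r0, 0x27)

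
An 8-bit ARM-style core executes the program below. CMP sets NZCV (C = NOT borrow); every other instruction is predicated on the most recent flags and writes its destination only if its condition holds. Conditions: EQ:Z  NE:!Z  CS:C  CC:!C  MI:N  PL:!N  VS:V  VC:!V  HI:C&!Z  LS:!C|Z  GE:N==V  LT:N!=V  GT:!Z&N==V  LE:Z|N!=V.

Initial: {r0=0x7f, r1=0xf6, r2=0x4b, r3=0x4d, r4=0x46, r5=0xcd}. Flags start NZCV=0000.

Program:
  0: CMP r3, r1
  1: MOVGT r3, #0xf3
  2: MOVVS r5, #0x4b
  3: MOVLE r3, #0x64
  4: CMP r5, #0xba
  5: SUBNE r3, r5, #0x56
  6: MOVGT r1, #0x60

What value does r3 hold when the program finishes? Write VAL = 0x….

[0] flags=0000 → (cmp)
[1] flags=0000 GT?T → r3=0xf3
[2] flags=0000 VS?F → skip
[3] flags=0000 LE?F → skip
[4] flags=0010 → (cmp)
[5] flags=0010 NE?T → r3=0x77
[6] flags=0010 GT?T → r1=0x60

VAL = 0x77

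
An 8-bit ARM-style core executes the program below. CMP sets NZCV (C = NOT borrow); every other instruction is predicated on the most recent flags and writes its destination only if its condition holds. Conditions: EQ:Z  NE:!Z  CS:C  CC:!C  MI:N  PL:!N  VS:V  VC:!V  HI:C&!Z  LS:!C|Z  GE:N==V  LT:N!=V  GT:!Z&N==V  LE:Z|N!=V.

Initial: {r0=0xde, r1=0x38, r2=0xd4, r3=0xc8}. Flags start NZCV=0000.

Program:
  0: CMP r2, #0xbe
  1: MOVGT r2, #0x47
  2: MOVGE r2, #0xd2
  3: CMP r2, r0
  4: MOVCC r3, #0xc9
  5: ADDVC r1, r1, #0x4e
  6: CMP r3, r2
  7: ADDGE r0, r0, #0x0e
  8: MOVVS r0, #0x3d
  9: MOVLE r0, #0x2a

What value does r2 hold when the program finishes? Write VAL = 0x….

[0] flags=0010 → (cmp)
[1] flags=0010 GT?T → r2=0x47
[2] flags=0010 GE?T → r2=0xd2
[3] flags=1000 → (cmp)
[4] flags=1000 CC?T → r3=0xc9
[5] flags=1000 VC?T → r1=0x86
[6] flags=1000 → (cmp)
[7] flags=1000 GE?F → skip
[8] flags=1000 VS?F → skip
[9] flags=1000 LE?T → r0=0x2a

VAL = 0xd2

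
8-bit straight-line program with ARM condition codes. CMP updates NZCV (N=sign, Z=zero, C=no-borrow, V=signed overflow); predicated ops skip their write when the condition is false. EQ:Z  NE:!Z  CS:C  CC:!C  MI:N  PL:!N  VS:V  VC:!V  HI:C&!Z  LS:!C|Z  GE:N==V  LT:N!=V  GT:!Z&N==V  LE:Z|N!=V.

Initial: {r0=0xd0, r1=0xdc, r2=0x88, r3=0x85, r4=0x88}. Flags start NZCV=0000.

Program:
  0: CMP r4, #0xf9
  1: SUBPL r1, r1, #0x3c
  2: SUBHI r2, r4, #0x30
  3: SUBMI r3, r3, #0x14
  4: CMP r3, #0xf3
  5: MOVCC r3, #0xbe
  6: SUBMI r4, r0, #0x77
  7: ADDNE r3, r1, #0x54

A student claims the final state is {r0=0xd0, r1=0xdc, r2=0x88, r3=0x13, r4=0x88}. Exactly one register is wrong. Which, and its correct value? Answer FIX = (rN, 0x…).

FIX = (r3, 0x30)

0: ✓ CMP  NZCV=1000
1: · SUBPL
2: · SUBHI
3: ✓ SUBMI  r3←0x71
4: ✓ CMP  NZCV=0000
5: ✓ MOVCC  r3←0xbe
6: · SUBMI
7: ✓ ADDNE  r3←0x30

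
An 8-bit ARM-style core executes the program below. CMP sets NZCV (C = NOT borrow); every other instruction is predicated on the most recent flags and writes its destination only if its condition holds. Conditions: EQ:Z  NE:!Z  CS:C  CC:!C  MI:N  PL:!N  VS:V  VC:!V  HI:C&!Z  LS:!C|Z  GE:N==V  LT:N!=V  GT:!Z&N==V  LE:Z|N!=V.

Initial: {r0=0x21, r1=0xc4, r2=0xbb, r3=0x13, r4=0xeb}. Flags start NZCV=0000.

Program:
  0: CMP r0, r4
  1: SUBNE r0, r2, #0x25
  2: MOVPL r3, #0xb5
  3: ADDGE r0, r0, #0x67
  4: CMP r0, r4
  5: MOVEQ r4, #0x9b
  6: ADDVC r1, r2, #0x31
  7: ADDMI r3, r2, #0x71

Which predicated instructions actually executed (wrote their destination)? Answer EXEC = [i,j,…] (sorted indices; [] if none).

EXEC = [1,2,3,6]

0: ✓ CMP  NZCV=0000
1: ✓ SUBNE  r0←0x96
2: ✓ MOVPL  r3←0xb5
3: ✓ ADDGE  r0←0xfd
4: ✓ CMP  NZCV=0010
5: · MOVEQ
6: ✓ ADDVC  r1←0xec
7: · ADDMI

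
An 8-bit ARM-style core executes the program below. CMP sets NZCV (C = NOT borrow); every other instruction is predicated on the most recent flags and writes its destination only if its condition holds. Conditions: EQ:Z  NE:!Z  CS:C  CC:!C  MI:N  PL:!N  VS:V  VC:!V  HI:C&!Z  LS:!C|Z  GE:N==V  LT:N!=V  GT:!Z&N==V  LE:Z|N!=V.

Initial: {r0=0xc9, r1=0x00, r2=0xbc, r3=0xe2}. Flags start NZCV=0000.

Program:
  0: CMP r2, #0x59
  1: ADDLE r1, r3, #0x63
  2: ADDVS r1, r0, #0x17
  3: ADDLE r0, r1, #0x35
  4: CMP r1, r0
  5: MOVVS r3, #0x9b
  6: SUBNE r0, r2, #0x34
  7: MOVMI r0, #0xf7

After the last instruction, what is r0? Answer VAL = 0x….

VAL = 0xf7

[0] flags=0011 → (cmp)
[1] flags=0011 LE?T → r1=0x45
[2] flags=0011 VS?T → r1=0xe0
[3] flags=0011 LE?T → r0=0x15
[4] flags=1010 → (cmp)
[5] flags=1010 VS?F → skip
[6] flags=1010 NE?T → r0=0x88
[7] flags=1010 MI?T → r0=0xf7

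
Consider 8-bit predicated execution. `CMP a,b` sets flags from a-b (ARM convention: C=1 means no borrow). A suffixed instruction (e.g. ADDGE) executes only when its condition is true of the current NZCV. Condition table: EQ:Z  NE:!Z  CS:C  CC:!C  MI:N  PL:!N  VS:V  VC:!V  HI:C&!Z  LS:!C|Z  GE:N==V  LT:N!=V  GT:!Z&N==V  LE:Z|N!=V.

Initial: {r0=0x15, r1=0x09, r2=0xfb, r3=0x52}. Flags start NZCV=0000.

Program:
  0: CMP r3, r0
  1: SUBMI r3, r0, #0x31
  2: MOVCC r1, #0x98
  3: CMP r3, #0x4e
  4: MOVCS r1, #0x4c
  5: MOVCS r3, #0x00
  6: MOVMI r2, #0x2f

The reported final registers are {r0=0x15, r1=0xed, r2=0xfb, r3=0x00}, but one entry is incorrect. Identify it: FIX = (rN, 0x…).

0: ✓ CMP  NZCV=0010
1: · SUBMI
2: · MOVCC
3: ✓ CMP  NZCV=0010
4: ✓ MOVCS  r1←0x4c
5: ✓ MOVCS  r3←0x00
6: · MOVMI

FIX = (r1, 0x4c)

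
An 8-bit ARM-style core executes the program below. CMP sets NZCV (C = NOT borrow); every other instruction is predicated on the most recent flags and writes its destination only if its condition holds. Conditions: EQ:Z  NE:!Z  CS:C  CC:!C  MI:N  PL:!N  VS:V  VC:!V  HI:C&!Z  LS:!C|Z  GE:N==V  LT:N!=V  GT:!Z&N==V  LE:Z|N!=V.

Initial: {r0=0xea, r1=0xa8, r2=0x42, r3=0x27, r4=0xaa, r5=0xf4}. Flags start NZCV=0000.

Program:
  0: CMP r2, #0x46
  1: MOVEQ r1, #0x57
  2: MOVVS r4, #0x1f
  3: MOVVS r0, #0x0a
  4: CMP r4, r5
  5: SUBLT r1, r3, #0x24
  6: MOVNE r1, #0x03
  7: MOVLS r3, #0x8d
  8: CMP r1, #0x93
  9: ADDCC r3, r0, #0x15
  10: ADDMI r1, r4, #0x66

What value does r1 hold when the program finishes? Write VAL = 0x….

VAL = 0x03

0: ✓ CMP  NZCV=1000
1: · MOVEQ
2: · MOVVS
3: · MOVVS
4: ✓ CMP  NZCV=1000
5: ✓ SUBLT  r1←0x03
6: ✓ MOVNE  r1←0x03
7: ✓ MOVLS  r3←0x8d
8: ✓ CMP  NZCV=0000
9: ✓ ADDCC  r3←0xff
10: · ADDMI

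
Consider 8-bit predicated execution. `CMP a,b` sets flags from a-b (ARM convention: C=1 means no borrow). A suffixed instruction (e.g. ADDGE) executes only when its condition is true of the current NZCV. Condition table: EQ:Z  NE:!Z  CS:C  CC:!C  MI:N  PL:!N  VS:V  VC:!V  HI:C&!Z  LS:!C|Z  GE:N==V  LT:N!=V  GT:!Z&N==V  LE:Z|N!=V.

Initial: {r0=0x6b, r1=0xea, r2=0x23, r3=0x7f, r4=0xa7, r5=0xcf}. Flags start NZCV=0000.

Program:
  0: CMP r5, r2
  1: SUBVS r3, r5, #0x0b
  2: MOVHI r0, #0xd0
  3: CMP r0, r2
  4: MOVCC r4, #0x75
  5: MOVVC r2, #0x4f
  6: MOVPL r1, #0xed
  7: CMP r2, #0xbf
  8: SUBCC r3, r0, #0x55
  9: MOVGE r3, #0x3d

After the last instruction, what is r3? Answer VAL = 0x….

VAL = 0x3d

0: ✓ CMP  NZCV=1010
1: · SUBVS
2: ✓ MOVHI  r0←0xd0
3: ✓ CMP  NZCV=1010
4: · MOVCC
5: ✓ MOVVC  r2←0x4f
6: · MOVPL
7: ✓ CMP  NZCV=1001
8: ✓ SUBCC  r3←0x7b
9: ✓ MOVGE  r3←0x3d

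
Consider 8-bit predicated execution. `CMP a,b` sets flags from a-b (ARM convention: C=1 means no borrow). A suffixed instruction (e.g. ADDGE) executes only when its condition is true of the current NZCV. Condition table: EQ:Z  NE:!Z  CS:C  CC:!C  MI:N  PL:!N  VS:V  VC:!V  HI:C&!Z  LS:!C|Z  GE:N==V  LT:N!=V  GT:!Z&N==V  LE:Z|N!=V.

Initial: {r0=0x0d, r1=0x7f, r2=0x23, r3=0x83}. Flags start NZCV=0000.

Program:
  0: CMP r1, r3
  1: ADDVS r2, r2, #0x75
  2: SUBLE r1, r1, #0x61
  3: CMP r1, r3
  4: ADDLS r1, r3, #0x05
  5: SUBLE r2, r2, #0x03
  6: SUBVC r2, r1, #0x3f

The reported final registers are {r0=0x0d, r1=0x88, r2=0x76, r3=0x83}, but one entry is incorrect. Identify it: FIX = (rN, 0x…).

[0] flags=1001 → (cmp)
[1] flags=1001 VS?T → r2=0x98
[2] flags=1001 LE?F → skip
[3] flags=1001 → (cmp)
[4] flags=1001 LS?T → r1=0x88
[5] flags=1001 LE?F → skip
[6] flags=1001 VC?F → skip

FIX = (r2, 0x98)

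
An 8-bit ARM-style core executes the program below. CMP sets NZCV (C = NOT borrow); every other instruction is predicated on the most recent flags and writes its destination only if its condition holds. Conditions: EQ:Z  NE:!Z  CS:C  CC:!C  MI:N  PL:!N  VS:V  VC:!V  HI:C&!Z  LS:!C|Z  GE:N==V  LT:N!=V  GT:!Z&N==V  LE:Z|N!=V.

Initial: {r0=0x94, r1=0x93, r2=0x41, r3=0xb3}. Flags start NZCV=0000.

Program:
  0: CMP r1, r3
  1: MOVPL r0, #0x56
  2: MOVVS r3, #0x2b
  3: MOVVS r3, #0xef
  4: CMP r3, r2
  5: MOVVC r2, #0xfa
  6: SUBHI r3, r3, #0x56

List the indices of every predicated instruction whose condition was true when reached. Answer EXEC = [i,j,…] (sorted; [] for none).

[0] flags=1000 → (cmp)
[1] flags=1000 PL?F → skip
[2] flags=1000 VS?F → skip
[3] flags=1000 VS?F → skip
[4] flags=0011 → (cmp)
[5] flags=0011 VC?F → skip
[6] flags=0011 HI?T → r3=0x5d

EXEC = [6]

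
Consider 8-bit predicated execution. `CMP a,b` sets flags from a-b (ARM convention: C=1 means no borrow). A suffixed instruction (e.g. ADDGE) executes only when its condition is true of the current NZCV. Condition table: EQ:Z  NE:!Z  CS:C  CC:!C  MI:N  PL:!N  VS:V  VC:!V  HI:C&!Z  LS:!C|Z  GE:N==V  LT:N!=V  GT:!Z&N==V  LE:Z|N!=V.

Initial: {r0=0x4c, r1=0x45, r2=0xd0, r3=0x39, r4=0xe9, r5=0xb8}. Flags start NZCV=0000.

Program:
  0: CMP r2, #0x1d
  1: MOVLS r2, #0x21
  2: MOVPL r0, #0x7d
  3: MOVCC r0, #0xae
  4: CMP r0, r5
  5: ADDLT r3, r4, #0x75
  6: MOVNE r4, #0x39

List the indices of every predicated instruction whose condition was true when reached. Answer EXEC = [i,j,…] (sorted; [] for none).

EXEC = [6]

0: ✓ CMP  NZCV=1010
1: · MOVLS
2: · MOVPL
3: · MOVCC
4: ✓ CMP  NZCV=1001
5: · ADDLT
6: ✓ MOVNE  r4←0x39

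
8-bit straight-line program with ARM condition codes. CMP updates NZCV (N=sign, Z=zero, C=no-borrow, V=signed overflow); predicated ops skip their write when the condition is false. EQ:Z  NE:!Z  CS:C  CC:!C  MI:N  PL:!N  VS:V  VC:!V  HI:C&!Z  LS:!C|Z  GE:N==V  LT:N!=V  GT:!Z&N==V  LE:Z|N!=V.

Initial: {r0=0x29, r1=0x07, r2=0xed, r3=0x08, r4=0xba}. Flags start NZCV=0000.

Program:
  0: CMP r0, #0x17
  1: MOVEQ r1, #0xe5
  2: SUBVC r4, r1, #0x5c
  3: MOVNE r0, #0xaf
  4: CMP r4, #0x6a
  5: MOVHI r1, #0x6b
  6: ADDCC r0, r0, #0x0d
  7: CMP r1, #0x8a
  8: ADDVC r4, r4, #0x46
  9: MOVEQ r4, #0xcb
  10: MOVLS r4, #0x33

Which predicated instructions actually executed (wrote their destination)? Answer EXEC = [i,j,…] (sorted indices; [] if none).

EXEC = [2,3,5,10]

0: ✓ CMP  NZCV=0010
1: · MOVEQ
2: ✓ SUBVC  r4←0xab
3: ✓ MOVNE  r0←0xaf
4: ✓ CMP  NZCV=0011
5: ✓ MOVHI  r1←0x6b
6: · ADDCC
7: ✓ CMP  NZCV=1001
8: · ADDVC
9: · MOVEQ
10: ✓ MOVLS  r4←0x33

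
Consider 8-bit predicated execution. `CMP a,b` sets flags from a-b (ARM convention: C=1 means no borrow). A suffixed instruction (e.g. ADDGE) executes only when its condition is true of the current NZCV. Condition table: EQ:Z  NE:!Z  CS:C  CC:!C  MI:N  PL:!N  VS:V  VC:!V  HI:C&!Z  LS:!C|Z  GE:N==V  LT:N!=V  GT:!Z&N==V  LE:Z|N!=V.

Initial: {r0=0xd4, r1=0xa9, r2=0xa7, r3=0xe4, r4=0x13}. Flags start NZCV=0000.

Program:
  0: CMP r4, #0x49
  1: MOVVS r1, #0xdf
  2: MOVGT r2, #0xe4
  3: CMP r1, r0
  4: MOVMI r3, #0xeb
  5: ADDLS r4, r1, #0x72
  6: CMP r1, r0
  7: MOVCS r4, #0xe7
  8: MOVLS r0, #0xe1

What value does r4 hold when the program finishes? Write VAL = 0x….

VAL = 0x1b

0: ✓ CMP  NZCV=1000
1: · MOVVS
2: · MOVGT
3: ✓ CMP  NZCV=1000
4: ✓ MOVMI  r3←0xeb
5: ✓ ADDLS  r4←0x1b
6: ✓ CMP  NZCV=1000
7: · MOVCS
8: ✓ MOVLS  r0←0xe1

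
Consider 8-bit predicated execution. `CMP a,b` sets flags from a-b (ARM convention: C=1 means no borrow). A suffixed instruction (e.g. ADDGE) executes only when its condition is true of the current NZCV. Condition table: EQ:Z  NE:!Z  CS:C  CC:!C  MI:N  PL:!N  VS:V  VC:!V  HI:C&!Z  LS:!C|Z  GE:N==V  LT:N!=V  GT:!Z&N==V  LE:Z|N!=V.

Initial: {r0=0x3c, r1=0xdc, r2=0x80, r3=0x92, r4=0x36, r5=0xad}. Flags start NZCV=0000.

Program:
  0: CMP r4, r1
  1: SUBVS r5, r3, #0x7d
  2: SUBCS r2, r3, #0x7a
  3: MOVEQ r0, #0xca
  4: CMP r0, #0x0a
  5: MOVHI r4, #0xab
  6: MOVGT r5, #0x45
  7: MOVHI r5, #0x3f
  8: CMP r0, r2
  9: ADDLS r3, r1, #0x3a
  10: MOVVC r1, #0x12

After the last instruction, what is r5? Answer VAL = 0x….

VAL = 0x3f

[0] flags=0000 → (cmp)
[1] flags=0000 VS?F → skip
[2] flags=0000 CS?F → skip
[3] flags=0000 EQ?F → skip
[4] flags=0010 → (cmp)
[5] flags=0010 HI?T → r4=0xab
[6] flags=0010 GT?T → r5=0x45
[7] flags=0010 HI?T → r5=0x3f
[8] flags=1001 → (cmp)
[9] flags=1001 LS?T → r3=0x16
[10] flags=1001 VC?F → skip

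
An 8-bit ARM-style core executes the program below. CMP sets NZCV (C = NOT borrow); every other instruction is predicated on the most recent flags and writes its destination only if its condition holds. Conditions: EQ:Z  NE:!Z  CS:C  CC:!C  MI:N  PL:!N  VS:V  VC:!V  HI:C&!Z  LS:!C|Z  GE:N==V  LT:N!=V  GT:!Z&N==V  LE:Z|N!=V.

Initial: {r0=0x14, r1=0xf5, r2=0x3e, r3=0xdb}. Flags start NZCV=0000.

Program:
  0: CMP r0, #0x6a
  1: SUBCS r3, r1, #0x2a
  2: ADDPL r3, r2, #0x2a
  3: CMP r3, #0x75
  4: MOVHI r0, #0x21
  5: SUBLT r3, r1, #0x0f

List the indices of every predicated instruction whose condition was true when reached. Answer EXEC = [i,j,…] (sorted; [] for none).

0: ✓ CMP  NZCV=1000
1: · SUBCS
2: · ADDPL
3: ✓ CMP  NZCV=0011
4: ✓ MOVHI  r0←0x21
5: ✓ SUBLT  r3←0xe6

EXEC = [4,5]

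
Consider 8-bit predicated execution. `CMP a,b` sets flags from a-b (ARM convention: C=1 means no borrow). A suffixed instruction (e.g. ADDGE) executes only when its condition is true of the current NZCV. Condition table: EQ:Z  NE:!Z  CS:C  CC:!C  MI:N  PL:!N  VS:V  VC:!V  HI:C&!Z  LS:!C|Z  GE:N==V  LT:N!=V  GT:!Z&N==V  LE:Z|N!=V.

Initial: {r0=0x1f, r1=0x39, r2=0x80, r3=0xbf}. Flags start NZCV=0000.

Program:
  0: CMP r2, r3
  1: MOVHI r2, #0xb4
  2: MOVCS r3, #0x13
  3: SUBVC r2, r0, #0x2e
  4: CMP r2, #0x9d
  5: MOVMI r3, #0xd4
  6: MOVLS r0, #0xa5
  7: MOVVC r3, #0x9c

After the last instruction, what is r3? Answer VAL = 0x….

[0] flags=1000 → (cmp)
[1] flags=1000 HI?F → skip
[2] flags=1000 CS?F → skip
[3] flags=1000 VC?T → r2=0xf1
[4] flags=0010 → (cmp)
[5] flags=0010 MI?F → skip
[6] flags=0010 LS?F → skip
[7] flags=0010 VC?T → r3=0x9c

VAL = 0x9c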